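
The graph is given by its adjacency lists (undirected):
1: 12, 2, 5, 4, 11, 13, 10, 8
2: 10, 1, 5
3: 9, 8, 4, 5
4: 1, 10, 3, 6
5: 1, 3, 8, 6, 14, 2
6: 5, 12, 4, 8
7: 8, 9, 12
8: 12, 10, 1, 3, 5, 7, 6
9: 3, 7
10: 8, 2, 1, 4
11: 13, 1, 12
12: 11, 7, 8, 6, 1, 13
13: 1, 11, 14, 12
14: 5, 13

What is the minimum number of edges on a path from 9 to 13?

Level 0: 9
Level 1: 3, 7
Level 2: 4, 5, 8, 12
Level 3: 1, 2, 6, 10, 11, 13, 14
13 first appears at level 3.

3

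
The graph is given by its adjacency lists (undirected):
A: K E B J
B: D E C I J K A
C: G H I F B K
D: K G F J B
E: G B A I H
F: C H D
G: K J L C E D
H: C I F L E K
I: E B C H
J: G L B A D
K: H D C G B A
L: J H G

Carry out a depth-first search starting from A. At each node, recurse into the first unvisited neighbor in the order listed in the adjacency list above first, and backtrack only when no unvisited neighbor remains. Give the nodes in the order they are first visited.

Visit A
A → K
K → H
H → C
C → G
G → J
J → L
J → B
B → D
D → F
B → E
E → I

A K H C G J L B D F E I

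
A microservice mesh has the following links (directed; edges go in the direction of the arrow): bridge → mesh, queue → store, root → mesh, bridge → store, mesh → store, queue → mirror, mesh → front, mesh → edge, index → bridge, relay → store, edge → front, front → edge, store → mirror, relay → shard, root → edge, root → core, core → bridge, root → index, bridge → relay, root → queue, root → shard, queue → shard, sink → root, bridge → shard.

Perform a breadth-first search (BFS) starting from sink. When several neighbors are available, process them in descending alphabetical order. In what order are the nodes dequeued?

sink → root → shard → queue → mesh → index → edge → core → store → mirror → front → bridge → relay

Visit sink; enqueue root → queue [root]
Visit root; enqueue shard, queue, mesh, index, edge, core → queue [shard, queue, mesh, index, edge, core]
Visit shard → queue [queue, mesh, index, edge, core]
Visit queue; enqueue store, mirror → queue [mesh, index, edge, core, store, mirror]
Visit mesh; enqueue front → queue [index, edge, core, store, mirror, front]
Visit index; enqueue bridge → queue [edge, core, store, mirror, front, bridge]
Visit edge → queue [core, store, mirror, front, bridge]
Visit core → queue [store, mirror, front, bridge]
Visit store → queue [mirror, front, bridge]
Visit mirror → queue [front, bridge]
Visit front → queue [bridge]
Visit bridge; enqueue relay → queue [relay]
Visit relay → queue []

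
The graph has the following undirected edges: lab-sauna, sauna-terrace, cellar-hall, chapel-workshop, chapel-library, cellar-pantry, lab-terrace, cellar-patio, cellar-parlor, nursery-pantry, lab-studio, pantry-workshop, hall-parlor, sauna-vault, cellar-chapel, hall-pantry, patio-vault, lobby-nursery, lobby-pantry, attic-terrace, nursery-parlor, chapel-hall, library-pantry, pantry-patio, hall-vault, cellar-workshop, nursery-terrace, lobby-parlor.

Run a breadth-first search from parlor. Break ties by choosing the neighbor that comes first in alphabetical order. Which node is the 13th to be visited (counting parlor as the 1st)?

sauna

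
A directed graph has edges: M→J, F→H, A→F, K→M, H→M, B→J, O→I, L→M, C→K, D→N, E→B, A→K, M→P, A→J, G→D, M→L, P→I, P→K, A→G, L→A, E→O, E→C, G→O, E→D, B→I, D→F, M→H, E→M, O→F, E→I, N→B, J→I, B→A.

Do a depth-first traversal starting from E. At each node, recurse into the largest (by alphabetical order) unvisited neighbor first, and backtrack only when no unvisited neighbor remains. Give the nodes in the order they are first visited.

E, O, I, F, H, M, P, K, L, A, J, G, D, N, B, C

Visit E
E → O
O → I
O → F
F → H
H → M
M → P
P → K
M → L
L → A
A → J
A → G
G → D
D → N
N → B
E → C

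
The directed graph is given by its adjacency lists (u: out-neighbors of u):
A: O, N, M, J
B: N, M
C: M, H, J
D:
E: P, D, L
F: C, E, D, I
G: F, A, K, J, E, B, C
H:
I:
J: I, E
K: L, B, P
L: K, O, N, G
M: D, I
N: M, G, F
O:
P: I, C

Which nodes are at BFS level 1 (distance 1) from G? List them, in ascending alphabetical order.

A, B, C, E, F, J, K

Level 0: G
Level 1: A, B, C, E, F, J, K
Level 2: D, H, I, L, M, N, O, P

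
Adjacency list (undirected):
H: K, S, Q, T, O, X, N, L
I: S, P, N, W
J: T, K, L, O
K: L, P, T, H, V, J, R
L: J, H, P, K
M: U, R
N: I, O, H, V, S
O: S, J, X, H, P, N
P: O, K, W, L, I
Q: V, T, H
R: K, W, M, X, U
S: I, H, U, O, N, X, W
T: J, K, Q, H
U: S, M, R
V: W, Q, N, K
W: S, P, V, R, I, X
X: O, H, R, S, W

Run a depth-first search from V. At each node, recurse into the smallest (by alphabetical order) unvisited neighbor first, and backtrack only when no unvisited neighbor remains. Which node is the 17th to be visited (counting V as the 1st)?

Q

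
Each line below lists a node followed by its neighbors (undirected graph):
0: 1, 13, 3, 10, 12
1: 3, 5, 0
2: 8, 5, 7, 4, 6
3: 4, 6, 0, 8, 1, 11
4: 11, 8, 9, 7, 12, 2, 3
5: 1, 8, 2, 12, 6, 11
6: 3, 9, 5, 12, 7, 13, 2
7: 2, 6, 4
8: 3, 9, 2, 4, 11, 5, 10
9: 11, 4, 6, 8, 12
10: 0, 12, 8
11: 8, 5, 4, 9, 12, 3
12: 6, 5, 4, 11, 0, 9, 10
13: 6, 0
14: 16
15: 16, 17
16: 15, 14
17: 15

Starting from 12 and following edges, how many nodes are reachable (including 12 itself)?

BFS from 12 visits: 12, 6, 5, 4, 11, 0, 9, 10, 3, 7, 13, 2, 1, 8
Reachable nodes: 14 of 18 total.

14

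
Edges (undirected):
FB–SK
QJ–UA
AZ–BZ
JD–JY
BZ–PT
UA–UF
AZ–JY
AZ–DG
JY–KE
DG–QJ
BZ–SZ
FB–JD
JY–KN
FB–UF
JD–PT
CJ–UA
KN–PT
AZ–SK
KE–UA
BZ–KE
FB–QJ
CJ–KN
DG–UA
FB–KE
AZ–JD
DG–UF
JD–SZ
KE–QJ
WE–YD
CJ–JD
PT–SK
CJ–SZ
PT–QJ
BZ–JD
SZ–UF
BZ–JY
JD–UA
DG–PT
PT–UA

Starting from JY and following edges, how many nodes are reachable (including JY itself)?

BFS from JY visits: JY, AZ, BZ, JD, KE, KN, DG, SK, PT, SZ, CJ, FB, UA, QJ, UF
Reachable nodes: 15 of 17 total.

15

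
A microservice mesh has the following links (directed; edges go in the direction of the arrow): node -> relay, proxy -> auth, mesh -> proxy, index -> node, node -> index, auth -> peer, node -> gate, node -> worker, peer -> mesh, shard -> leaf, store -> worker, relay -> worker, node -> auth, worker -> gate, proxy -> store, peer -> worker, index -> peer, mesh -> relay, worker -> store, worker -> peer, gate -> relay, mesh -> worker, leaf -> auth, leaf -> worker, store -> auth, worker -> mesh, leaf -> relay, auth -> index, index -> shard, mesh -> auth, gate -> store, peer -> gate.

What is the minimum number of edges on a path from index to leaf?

Level 0: index
Level 1: node, peer, shard
Level 2: auth, gate, leaf, mesh, relay, worker
Level 3: proxy, store
leaf first appears at level 2.

2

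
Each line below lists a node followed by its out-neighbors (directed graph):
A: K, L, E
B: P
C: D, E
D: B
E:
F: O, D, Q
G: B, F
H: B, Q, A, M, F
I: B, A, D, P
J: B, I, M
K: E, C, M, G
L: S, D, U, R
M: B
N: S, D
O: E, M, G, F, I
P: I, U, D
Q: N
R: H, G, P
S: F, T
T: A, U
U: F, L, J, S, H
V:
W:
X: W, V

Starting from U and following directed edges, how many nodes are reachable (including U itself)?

21

BFS from U visits: U, F, L, J, S, H, O, D, Q, R, B, I, M, T, A, E, G, N, P, K, C
Reachable nodes: 21 of 24 total.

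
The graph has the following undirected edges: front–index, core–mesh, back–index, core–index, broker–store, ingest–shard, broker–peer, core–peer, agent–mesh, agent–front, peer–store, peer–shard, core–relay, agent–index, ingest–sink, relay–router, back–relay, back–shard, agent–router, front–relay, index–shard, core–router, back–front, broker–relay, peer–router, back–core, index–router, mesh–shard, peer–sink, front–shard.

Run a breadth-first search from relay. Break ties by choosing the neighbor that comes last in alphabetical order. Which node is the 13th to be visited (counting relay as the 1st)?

sink

Visit relay; enqueue router, front, core, broker, back → queue [router, front, core, broker, back]
Visit router; enqueue peer, index, agent → queue [front, core, broker, back, peer, index, agent]
Visit front; enqueue shard → queue [core, broker, back, peer, index, agent, shard]
Visit core; enqueue mesh → queue [broker, back, peer, index, agent, shard, mesh]
Visit broker; enqueue store → queue [back, peer, index, agent, shard, mesh, store]
Visit back → queue [peer, index, agent, shard, mesh, store]
Visit peer; enqueue sink → queue [index, agent, shard, mesh, store, sink]
Visit index → queue [agent, shard, mesh, store, sink]
Visit agent → queue [shard, mesh, store, sink]
Visit shard; enqueue ingest → queue [mesh, store, sink, ingest]
Visit mesh → queue [store, sink, ingest]
Visit store → queue [sink, ingest]
Visit sink → queue [ingest]
Visit ingest → queue []

Visit order: relay, router, front, core, broker, back, peer, index, agent, shard, mesh, store, sink, ingest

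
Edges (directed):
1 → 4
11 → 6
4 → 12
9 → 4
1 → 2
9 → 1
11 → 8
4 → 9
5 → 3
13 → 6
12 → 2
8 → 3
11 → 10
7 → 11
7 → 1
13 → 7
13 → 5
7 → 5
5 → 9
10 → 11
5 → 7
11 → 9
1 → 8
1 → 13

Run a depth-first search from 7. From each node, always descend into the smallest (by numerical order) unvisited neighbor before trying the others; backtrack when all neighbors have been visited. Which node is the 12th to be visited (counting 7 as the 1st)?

Visit 7
7 → 1
1 → 2
1 → 4
4 → 9
4 → 12
1 → 8
8 → 3
1 → 13
13 → 5
13 → 6
7 → 11
11 → 10

Visit order: 7, 1, 2, 4, 9, 12, 8, 3, 13, 5, 6, 11, 10

11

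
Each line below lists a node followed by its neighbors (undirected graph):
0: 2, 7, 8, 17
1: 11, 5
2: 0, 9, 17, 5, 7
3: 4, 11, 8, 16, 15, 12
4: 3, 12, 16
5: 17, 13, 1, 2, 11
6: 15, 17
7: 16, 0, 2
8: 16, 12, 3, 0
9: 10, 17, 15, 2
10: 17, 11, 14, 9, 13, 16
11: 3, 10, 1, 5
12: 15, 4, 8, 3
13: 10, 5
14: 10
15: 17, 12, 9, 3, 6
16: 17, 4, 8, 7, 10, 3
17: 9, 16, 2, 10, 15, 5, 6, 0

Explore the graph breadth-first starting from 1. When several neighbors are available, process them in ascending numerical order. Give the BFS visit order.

Visit 1; enqueue 5, 11 → queue [5, 11]
Visit 5; enqueue 2, 13, 17 → queue [11, 2, 13, 17]
Visit 11; enqueue 3, 10 → queue [2, 13, 17, 3, 10]
Visit 2; enqueue 0, 7, 9 → queue [13, 17, 3, 10, 0, 7, 9]
Visit 13 → queue [17, 3, 10, 0, 7, 9]
Visit 17; enqueue 6, 15, 16 → queue [3, 10, 0, 7, 9, 6, 15, 16]
Visit 3; enqueue 4, 8, 12 → queue [10, 0, 7, 9, 6, 15, 16, 4, 8, 12]
Visit 10; enqueue 14 → queue [0, 7, 9, 6, 15, 16, 4, 8, 12, 14]
Visit 0 → queue [7, 9, 6, 15, 16, 4, 8, 12, 14]
Visit 7 → queue [9, 6, 15, 16, 4, 8, 12, 14]
Visit 9 → queue [6, 15, 16, 4, 8, 12, 14]
Visit 6 → queue [15, 16, 4, 8, 12, 14]
Visit 15 → queue [16, 4, 8, 12, 14]
Visit 16 → queue [4, 8, 12, 14]
Visit 4 → queue [8, 12, 14]
Visit 8 → queue [12, 14]
Visit 12 → queue [14]
Visit 14 → queue []

1 → 5 → 11 → 2 → 13 → 17 → 3 → 10 → 0 → 7 → 9 → 6 → 15 → 16 → 4 → 8 → 12 → 14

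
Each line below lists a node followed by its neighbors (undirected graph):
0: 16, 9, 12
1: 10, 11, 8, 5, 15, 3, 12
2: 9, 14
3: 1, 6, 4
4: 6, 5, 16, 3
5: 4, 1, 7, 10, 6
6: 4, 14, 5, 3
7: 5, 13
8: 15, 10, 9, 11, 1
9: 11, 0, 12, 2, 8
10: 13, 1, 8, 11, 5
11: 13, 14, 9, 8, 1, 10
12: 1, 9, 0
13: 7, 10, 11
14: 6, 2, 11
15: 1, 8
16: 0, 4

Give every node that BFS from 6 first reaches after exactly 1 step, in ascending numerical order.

Level 0: 6
Level 1: 3, 4, 5, 14
Level 2: 1, 2, 7, 10, 11, 16
Level 3: 0, 8, 9, 12, 13, 15

3, 4, 5, 14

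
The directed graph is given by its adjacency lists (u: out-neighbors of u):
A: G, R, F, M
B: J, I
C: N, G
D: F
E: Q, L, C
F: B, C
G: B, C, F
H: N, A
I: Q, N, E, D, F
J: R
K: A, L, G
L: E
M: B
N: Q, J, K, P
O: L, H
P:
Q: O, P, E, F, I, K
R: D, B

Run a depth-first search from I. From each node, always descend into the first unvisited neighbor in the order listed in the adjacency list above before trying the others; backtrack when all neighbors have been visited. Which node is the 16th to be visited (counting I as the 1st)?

M

Visit I
I → Q
Q → O
O → L
L → E
E → C
C → N
N → J
J → R
R → D
D → F
F → B
N → K
K → A
A → G
A → M
N → P
O → H

Visit order: I, Q, O, L, E, C, N, J, R, D, F, B, K, A, G, M, P, H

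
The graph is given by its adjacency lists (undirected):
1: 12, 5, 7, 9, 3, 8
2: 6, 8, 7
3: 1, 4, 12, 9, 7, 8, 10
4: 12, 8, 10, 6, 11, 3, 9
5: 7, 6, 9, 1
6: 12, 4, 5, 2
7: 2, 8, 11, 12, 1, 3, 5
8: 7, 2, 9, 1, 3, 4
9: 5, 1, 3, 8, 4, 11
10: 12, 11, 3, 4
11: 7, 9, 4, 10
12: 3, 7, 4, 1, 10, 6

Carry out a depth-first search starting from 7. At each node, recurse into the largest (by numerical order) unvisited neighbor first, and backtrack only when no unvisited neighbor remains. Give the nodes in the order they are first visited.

7, 12, 10, 11, 9, 8, 4, 6, 5, 1, 3, 2

Visit 7
7 → 12
12 → 10
10 → 11
11 → 9
9 → 8
8 → 4
4 → 6
6 → 5
5 → 1
1 → 3
6 → 2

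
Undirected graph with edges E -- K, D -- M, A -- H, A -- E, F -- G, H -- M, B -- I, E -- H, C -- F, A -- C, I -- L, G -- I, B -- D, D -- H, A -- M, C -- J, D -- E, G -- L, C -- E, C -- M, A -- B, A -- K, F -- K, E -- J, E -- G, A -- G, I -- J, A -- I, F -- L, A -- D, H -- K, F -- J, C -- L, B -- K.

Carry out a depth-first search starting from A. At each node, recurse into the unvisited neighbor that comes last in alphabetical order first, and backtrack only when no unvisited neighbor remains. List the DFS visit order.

Visit A
A → M
M → H
H → K
K → F
F → L
L → I
I → J
J → E
E → G
E → D
D → B
E → C

A -> M -> H -> K -> F -> L -> I -> J -> E -> G -> D -> B -> C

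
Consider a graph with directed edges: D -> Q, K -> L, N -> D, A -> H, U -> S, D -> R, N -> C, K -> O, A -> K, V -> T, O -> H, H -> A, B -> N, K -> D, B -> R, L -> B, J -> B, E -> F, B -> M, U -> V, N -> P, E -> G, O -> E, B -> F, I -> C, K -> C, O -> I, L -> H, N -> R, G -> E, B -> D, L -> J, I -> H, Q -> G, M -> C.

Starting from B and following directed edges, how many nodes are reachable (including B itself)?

11

BFS from B visits: B, D, F, M, N, R, Q, C, P, G, E
Reachable nodes: 11 of 22 total.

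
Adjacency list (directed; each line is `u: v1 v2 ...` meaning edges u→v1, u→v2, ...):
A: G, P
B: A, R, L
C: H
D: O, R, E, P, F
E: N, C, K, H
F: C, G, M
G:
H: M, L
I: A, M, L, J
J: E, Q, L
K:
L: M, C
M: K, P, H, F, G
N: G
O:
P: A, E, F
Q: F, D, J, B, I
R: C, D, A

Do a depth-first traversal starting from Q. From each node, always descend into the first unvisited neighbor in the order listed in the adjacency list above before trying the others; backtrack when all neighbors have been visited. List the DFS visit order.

Q → F → C → H → M → K → P → A → G → E → N → L → D → O → R → J → B → I

Visit Q
Q → F
F → C
C → H
H → M
M → K
M → P
P → A
A → G
P → E
E → N
H → L
Q → D
D → O
D → R
Q → J
Q → B
Q → I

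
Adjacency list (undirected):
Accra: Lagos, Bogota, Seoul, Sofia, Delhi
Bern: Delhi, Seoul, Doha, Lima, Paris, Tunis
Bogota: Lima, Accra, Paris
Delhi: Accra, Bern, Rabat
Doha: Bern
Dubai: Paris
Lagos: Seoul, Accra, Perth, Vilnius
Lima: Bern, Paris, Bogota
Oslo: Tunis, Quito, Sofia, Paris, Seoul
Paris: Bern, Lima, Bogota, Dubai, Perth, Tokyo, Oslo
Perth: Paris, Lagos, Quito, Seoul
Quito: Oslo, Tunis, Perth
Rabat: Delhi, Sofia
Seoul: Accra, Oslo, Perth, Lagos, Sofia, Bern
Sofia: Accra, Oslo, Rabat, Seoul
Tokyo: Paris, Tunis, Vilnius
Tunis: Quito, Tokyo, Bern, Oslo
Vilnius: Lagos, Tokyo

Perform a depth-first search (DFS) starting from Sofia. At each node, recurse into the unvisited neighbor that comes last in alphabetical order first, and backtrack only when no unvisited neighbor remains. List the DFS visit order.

Visit Sofia
Sofia → Seoul
Seoul → Perth
Perth → Quito
Quito → Tunis
Tunis → Tokyo
Tokyo → Vilnius
Vilnius → Lagos
Lagos → Accra
Accra → Delhi
Delhi → Rabat
Delhi → Bern
Bern → Paris
Paris → Oslo
Paris → Lima
Lima → Bogota
Paris → Dubai
Bern → Doha

Sofia -> Seoul -> Perth -> Quito -> Tunis -> Tokyo -> Vilnius -> Lagos -> Accra -> Delhi -> Rabat -> Bern -> Paris -> Oslo -> Lima -> Bogota -> Dubai -> Doha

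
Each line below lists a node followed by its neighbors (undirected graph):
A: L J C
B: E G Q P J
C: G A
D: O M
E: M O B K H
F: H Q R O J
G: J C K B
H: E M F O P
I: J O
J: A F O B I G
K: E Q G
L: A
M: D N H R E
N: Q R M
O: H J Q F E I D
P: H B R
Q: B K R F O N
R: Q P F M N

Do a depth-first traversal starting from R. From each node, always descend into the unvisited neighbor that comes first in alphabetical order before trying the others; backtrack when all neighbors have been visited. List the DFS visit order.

R, F, H, E, B, G, C, A, J, I, O, D, M, N, Q, K, L, P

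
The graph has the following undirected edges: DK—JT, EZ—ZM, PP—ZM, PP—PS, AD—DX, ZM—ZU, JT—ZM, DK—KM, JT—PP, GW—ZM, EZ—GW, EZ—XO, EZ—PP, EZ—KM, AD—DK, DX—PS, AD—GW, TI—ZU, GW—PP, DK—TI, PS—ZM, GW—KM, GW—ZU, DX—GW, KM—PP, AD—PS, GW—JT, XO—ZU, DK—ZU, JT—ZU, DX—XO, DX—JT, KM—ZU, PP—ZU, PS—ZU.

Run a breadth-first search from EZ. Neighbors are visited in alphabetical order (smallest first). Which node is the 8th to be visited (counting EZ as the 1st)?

DX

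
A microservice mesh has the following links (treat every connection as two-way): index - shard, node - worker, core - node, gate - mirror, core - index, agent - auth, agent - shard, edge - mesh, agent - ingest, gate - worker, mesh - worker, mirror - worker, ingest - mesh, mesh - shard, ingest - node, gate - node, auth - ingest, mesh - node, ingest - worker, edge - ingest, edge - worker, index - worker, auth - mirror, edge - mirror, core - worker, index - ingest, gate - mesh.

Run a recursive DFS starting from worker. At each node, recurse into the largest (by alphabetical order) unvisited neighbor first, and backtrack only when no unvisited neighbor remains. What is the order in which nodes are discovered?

Visit worker
worker → node
node → mesh
mesh → shard
shard → index
index → ingest
ingest → edge
edge → mirror
mirror → gate
mirror → auth
auth → agent
index → core

worker → node → mesh → shard → index → ingest → edge → mirror → gate → auth → agent → core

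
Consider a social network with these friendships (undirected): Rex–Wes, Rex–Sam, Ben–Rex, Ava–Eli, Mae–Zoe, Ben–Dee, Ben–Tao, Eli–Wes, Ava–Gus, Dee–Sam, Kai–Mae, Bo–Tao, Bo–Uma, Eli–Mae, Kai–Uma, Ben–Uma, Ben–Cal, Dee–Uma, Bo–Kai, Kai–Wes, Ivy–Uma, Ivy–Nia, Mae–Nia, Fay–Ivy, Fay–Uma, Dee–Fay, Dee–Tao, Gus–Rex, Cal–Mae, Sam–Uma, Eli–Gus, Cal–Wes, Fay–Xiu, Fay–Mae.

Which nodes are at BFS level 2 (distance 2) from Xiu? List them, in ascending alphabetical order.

Dee, Ivy, Mae, Uma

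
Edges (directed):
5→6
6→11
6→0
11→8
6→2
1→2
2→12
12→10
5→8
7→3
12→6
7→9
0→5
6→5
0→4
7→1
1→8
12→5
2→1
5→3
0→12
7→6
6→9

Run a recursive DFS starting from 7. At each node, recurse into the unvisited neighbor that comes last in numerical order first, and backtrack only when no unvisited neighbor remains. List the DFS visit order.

Visit 7
7 → 9
7 → 6
6 → 11
11 → 8
6 → 5
5 → 3
6 → 2
2 → 12
12 → 10
2 → 1
6 → 0
0 → 4

7 → 9 → 6 → 11 → 8 → 5 → 3 → 2 → 12 → 10 → 1 → 0 → 4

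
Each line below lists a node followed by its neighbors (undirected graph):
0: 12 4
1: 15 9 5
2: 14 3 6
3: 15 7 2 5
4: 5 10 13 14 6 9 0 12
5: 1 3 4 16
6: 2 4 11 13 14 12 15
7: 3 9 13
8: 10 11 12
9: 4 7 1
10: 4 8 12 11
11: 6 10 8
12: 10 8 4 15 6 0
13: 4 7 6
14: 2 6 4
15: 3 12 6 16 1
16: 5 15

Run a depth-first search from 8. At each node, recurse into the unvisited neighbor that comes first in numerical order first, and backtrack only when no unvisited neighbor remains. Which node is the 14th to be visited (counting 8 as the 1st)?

Visit 8
8 → 10
10 → 4
4 → 0
0 → 12
12 → 6
6 → 2
2 → 3
3 → 5
5 → 1
1 → 9
9 → 7
7 → 13
1 → 15
15 → 16
2 → 14
6 → 11

Visit order: 8, 10, 4, 0, 12, 6, 2, 3, 5, 1, 9, 7, 13, 15, 16, 14, 11

15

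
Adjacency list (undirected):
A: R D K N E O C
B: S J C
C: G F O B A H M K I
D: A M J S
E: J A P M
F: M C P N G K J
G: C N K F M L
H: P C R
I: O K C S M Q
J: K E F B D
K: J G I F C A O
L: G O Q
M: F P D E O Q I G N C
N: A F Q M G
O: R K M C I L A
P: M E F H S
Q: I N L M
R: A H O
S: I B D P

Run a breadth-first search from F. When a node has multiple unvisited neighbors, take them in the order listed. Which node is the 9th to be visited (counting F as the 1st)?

D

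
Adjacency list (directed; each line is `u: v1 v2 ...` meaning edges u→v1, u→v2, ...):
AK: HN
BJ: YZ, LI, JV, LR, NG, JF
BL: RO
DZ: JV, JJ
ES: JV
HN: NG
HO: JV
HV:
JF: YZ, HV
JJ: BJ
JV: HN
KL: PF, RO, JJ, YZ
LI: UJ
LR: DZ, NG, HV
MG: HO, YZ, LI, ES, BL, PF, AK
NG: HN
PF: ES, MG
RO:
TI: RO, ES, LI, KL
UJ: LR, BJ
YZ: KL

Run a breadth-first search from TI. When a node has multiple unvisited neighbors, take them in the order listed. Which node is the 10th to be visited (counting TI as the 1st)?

Visit TI; enqueue RO, ES, LI, KL → queue [RO, ES, LI, KL]
Visit RO → queue [ES, LI, KL]
Visit ES; enqueue JV → queue [LI, KL, JV]
Visit LI; enqueue UJ → queue [KL, JV, UJ]
Visit KL; enqueue PF, JJ, YZ → queue [JV, UJ, PF, JJ, YZ]
Visit JV; enqueue HN → queue [UJ, PF, JJ, YZ, HN]
Visit UJ; enqueue LR, BJ → queue [PF, JJ, YZ, HN, LR, BJ]
Visit PF; enqueue MG → queue [JJ, YZ, HN, LR, BJ, MG]
Visit JJ → queue [YZ, HN, LR, BJ, MG]
Visit YZ → queue [HN, LR, BJ, MG]
Visit HN; enqueue NG → queue [LR, BJ, MG, NG]
Visit LR; enqueue DZ, HV → queue [BJ, MG, NG, DZ, HV]
Visit BJ; enqueue JF → queue [MG, NG, DZ, HV, JF]
Visit MG; enqueue HO, BL, AK → queue [NG, DZ, HV, JF, HO, BL, AK]
Visit NG → queue [DZ, HV, JF, HO, BL, AK]
Visit DZ → queue [HV, JF, HO, BL, AK]
Visit HV → queue [JF, HO, BL, AK]
Visit JF → queue [HO, BL, AK]
Visit HO → queue [BL, AK]
Visit BL → queue [AK]
Visit AK → queue []

Visit order: TI, RO, ES, LI, KL, JV, UJ, PF, JJ, YZ, HN, LR, BJ, MG, NG, DZ, HV, JF, HO, BL, AK

YZ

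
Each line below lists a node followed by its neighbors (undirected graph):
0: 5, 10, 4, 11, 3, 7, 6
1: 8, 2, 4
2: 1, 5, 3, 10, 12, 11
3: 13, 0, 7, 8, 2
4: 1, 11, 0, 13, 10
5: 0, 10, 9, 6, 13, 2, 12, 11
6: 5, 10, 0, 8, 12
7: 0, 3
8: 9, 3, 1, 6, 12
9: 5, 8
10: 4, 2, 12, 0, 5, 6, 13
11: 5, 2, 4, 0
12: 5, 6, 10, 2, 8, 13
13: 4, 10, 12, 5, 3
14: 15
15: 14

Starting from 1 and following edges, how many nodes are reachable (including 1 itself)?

BFS from 1 visits: 1, 2, 4, 8, 3, 5, 10, 11, 12, 0, 13, 6, 9, 7
Reachable nodes: 14 of 16 total.

14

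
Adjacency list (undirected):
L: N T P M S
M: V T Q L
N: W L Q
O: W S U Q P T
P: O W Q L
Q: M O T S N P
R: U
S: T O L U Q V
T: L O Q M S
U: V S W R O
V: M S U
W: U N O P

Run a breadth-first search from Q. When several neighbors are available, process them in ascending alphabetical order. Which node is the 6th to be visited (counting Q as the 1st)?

S

Visit Q; enqueue M, N, O, P, S, T → queue [M, N, O, P, S, T]
Visit M; enqueue L, V → queue [N, O, P, S, T, L, V]
Visit N; enqueue W → queue [O, P, S, T, L, V, W]
Visit O; enqueue U → queue [P, S, T, L, V, W, U]
Visit P → queue [S, T, L, V, W, U]
Visit S → queue [T, L, V, W, U]
Visit T → queue [L, V, W, U]
Visit L → queue [V, W, U]
Visit V → queue [W, U]
Visit W → queue [U]
Visit U; enqueue R → queue [R]
Visit R → queue []

Visit order: Q, M, N, O, P, S, T, L, V, W, U, R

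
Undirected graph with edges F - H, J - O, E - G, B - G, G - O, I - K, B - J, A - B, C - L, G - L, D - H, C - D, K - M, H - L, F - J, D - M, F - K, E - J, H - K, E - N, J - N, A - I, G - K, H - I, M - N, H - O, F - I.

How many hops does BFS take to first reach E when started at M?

Level 0: M
Level 1: D, K, N
Level 2: C, E, F, G, H, I, J
Level 3: A, B, L, O
E first appears at level 2.

2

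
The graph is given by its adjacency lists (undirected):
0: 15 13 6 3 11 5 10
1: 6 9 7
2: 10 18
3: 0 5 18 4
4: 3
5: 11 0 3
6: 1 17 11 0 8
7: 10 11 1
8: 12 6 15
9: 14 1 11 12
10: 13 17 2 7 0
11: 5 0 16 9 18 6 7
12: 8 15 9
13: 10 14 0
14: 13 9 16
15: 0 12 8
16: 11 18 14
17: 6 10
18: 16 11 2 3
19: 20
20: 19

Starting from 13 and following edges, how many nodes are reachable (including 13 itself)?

19

BFS from 13 visits: 13, 10, 14, 0, 17, 2, 7, 9, 16, 15, 6, 3, 11, 5, 18, 1, 12, 8, 4
Reachable nodes: 19 of 21 total.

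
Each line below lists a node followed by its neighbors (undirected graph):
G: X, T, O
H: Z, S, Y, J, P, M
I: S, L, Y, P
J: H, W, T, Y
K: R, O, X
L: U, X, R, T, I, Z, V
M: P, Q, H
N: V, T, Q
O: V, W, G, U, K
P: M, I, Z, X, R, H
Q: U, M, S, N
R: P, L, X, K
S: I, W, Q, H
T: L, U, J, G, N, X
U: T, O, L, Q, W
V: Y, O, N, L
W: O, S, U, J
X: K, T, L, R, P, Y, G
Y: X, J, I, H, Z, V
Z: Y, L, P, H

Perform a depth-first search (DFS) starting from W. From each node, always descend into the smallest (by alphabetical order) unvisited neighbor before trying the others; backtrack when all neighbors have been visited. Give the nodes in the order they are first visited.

W -> J -> H -> M -> P -> I -> L -> R -> K -> O -> G -> T -> N -> Q -> S -> U -> V -> Y -> X -> Z

Visit W
W → J
J → H
H → M
M → P
P → I
I → L
L → R
R → K
K → O
O → G
G → T
T → N
N → Q
Q → S
Q → U
N → V
V → Y
Y → X
Y → Z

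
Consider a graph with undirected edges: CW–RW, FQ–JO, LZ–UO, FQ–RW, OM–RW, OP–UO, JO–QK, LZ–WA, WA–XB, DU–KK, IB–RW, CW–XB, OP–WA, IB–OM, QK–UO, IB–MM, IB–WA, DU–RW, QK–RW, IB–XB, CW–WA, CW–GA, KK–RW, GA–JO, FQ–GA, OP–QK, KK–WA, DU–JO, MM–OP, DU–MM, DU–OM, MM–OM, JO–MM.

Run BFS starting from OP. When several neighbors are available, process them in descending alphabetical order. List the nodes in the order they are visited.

OP → WA → UO → QK → MM → XB → LZ → KK → IB → CW → RW → JO → OM → DU → GA → FQ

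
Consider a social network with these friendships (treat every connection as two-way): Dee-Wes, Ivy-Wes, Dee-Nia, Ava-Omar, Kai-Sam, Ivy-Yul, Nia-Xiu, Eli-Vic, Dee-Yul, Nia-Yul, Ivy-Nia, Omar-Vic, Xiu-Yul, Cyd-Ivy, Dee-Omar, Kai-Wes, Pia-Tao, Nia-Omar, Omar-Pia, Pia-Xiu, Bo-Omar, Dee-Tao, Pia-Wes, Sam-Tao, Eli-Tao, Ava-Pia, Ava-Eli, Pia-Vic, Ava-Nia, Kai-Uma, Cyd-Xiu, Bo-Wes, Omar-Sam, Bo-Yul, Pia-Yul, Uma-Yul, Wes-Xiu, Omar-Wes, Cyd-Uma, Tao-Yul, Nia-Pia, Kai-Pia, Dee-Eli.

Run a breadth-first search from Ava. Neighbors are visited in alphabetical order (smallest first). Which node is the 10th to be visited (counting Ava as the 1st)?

Xiu

Visit Ava; enqueue Eli, Nia, Omar, Pia → queue [Eli, Nia, Omar, Pia]
Visit Eli; enqueue Dee, Tao, Vic → queue [Nia, Omar, Pia, Dee, Tao, Vic]
Visit Nia; enqueue Ivy, Xiu, Yul → queue [Omar, Pia, Dee, Tao, Vic, Ivy, Xiu, Yul]
Visit Omar; enqueue Bo, Sam, Wes → queue [Pia, Dee, Tao, Vic, Ivy, Xiu, Yul, Bo, Sam, Wes]
Visit Pia; enqueue Kai → queue [Dee, Tao, Vic, Ivy, Xiu, Yul, Bo, Sam, Wes, Kai]
Visit Dee → queue [Tao, Vic, Ivy, Xiu, Yul, Bo, Sam, Wes, Kai]
Visit Tao → queue [Vic, Ivy, Xiu, Yul, Bo, Sam, Wes, Kai]
Visit Vic → queue [Ivy, Xiu, Yul, Bo, Sam, Wes, Kai]
Visit Ivy; enqueue Cyd → queue [Xiu, Yul, Bo, Sam, Wes, Kai, Cyd]
Visit Xiu → queue [Yul, Bo, Sam, Wes, Kai, Cyd]
Visit Yul; enqueue Uma → queue [Bo, Sam, Wes, Kai, Cyd, Uma]
Visit Bo → queue [Sam, Wes, Kai, Cyd, Uma]
Visit Sam → queue [Wes, Kai, Cyd, Uma]
Visit Wes → queue [Kai, Cyd, Uma]
Visit Kai → queue [Cyd, Uma]
Visit Cyd → queue [Uma]
Visit Uma → queue []

Visit order: Ava, Eli, Nia, Omar, Pia, Dee, Tao, Vic, Ivy, Xiu, Yul, Bo, Sam, Wes, Kai, Cyd, Uma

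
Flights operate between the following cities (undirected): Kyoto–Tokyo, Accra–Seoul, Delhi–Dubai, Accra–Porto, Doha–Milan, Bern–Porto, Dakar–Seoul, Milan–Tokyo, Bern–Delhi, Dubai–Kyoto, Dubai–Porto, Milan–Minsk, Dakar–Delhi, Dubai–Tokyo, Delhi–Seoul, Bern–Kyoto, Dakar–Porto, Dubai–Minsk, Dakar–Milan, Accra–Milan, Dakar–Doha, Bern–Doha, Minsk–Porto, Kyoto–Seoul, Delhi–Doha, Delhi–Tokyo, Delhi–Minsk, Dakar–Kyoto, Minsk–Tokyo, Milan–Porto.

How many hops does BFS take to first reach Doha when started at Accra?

2

Level 0: Accra
Level 1: Milan, Porto, Seoul
Level 2: Bern, Dakar, Delhi, Doha, Dubai, Kyoto, Minsk, Tokyo
Doha first appears at level 2.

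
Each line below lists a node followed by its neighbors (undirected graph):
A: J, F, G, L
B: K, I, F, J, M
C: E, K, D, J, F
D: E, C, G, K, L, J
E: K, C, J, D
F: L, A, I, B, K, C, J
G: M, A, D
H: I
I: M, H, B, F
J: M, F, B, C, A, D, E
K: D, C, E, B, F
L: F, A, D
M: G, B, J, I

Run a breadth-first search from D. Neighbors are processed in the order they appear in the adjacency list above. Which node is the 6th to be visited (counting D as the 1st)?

L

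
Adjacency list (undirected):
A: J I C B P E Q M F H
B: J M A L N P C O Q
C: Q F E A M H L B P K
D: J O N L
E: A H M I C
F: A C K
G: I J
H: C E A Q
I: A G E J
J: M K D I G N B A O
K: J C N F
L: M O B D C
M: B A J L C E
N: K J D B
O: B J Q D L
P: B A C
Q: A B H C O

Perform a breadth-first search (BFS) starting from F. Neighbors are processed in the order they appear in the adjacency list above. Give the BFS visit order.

Visit F; enqueue A, C, K → queue [A, C, K]
Visit A; enqueue J, I, B, P, E, Q, M, H → queue [C, K, J, I, B, P, E, Q, M, H]
Visit C; enqueue L → queue [K, J, I, B, P, E, Q, M, H, L]
Visit K; enqueue N → queue [J, I, B, P, E, Q, M, H, L, N]
Visit J; enqueue D, G, O → queue [I, B, P, E, Q, M, H, L, N, D, G, O]
Visit I → queue [B, P, E, Q, M, H, L, N, D, G, O]
Visit B → queue [P, E, Q, M, H, L, N, D, G, O]
Visit P → queue [E, Q, M, H, L, N, D, G, O]
Visit E → queue [Q, M, H, L, N, D, G, O]
Visit Q → queue [M, H, L, N, D, G, O]
Visit M → queue [H, L, N, D, G, O]
Visit H → queue [L, N, D, G, O]
Visit L → queue [N, D, G, O]
Visit N → queue [D, G, O]
Visit D → queue [G, O]
Visit G → queue [O]
Visit O → queue []

F, A, C, K, J, I, B, P, E, Q, M, H, L, N, D, G, O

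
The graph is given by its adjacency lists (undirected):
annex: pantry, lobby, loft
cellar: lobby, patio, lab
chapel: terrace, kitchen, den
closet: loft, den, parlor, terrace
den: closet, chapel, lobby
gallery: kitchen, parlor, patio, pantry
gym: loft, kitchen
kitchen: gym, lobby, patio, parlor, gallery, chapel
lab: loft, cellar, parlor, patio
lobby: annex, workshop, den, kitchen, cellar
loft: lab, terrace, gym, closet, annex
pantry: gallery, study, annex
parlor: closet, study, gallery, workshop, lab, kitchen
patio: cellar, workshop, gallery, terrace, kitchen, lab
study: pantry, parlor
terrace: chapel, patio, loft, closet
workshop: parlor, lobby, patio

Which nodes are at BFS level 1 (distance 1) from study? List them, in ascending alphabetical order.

pantry, parlor

Level 0: study
Level 1: pantry, parlor
Level 2: annex, closet, gallery, kitchen, lab, workshop
Level 3: cellar, chapel, den, gym, lobby, loft, patio, terrace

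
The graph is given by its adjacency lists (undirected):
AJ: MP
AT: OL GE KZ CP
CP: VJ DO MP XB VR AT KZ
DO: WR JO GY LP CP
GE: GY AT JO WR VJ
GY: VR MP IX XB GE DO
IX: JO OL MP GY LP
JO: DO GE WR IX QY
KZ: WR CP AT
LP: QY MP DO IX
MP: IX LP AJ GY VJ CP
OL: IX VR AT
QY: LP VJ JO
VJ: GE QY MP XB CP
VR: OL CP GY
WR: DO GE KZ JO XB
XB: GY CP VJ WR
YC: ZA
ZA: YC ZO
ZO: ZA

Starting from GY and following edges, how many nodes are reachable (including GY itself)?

BFS from GY visits: GY, VR, MP, IX, XB, GE, DO, OL, CP, LP, AJ, VJ, JO, WR, AT, KZ, QY
Reachable nodes: 17 of 20 total.

17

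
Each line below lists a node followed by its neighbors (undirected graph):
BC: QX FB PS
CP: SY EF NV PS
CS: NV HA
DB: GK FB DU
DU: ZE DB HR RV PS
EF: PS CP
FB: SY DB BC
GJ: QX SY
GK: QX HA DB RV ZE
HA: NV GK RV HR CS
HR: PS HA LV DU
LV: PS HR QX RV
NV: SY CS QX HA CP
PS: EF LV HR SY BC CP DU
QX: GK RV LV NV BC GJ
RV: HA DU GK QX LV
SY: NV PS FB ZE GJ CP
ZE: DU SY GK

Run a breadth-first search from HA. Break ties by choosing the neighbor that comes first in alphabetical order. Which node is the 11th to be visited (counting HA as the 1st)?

Visit HA; enqueue CS, GK, HR, NV, RV → queue [CS, GK, HR, NV, RV]
Visit CS → queue [GK, HR, NV, RV]
Visit GK; enqueue DB, QX, ZE → queue [HR, NV, RV, DB, QX, ZE]
Visit HR; enqueue DU, LV, PS → queue [NV, RV, DB, QX, ZE, DU, LV, PS]
Visit NV; enqueue CP, SY → queue [RV, DB, QX, ZE, DU, LV, PS, CP, SY]
Visit RV → queue [DB, QX, ZE, DU, LV, PS, CP, SY]
Visit DB; enqueue FB → queue [QX, ZE, DU, LV, PS, CP, SY, FB]
Visit QX; enqueue BC, GJ → queue [ZE, DU, LV, PS, CP, SY, FB, BC, GJ]
Visit ZE → queue [DU, LV, PS, CP, SY, FB, BC, GJ]
Visit DU → queue [LV, PS, CP, SY, FB, BC, GJ]
Visit LV → queue [PS, CP, SY, FB, BC, GJ]
Visit PS; enqueue EF → queue [CP, SY, FB, BC, GJ, EF]
Visit CP → queue [SY, FB, BC, GJ, EF]
Visit SY → queue [FB, BC, GJ, EF]
Visit FB → queue [BC, GJ, EF]
Visit BC → queue [GJ, EF]
Visit GJ → queue [EF]
Visit EF → queue []

Visit order: HA, CS, GK, HR, NV, RV, DB, QX, ZE, DU, LV, PS, CP, SY, FB, BC, GJ, EF

LV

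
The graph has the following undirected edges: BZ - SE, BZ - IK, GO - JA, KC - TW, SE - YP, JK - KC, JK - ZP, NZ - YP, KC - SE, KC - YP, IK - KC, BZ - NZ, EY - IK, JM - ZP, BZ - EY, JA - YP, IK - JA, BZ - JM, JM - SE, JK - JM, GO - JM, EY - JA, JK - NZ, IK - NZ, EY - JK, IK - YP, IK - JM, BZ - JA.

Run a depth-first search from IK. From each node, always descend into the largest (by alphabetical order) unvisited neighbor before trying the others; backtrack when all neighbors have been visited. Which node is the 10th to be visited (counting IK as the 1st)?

JA

Visit IK
IK → YP
YP → SE
SE → KC
KC → TW
KC → JK
JK → ZP
ZP → JM
JM → GO
GO → JA
JA → EY
EY → BZ
BZ → NZ

Visit order: IK, YP, SE, KC, TW, JK, ZP, JM, GO, JA, EY, BZ, NZ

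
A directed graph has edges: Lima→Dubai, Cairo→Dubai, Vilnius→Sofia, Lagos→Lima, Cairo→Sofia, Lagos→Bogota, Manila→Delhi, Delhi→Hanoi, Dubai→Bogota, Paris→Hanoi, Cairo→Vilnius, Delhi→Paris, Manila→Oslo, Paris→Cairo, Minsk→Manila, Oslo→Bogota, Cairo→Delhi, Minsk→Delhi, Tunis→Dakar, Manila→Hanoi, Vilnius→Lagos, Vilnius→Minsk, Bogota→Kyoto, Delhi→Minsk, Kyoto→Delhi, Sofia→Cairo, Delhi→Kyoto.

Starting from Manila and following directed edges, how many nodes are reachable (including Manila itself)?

14

BFS from Manila visits: Manila, Oslo, Hanoi, Delhi, Bogota, Paris, Minsk, Kyoto, Cairo, Vilnius, Sofia, Dubai, Lagos, Lima
Reachable nodes: 14 of 16 total.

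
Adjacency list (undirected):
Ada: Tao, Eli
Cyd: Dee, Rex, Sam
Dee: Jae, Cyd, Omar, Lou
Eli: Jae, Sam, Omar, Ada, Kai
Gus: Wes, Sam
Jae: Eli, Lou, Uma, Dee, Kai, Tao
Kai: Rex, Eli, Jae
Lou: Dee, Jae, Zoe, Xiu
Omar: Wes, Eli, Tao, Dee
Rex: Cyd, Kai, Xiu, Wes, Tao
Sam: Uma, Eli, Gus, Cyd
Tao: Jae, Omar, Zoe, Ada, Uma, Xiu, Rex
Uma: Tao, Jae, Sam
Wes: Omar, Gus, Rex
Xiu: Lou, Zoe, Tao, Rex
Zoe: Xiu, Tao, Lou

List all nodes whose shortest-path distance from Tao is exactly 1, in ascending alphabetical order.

Ada, Jae, Omar, Rex, Uma, Xiu, Zoe

Level 0: Tao
Level 1: Ada, Jae, Omar, Rex, Uma, Xiu, Zoe
Level 2: Cyd, Dee, Eli, Kai, Lou, Sam, Wes
Level 3: Gus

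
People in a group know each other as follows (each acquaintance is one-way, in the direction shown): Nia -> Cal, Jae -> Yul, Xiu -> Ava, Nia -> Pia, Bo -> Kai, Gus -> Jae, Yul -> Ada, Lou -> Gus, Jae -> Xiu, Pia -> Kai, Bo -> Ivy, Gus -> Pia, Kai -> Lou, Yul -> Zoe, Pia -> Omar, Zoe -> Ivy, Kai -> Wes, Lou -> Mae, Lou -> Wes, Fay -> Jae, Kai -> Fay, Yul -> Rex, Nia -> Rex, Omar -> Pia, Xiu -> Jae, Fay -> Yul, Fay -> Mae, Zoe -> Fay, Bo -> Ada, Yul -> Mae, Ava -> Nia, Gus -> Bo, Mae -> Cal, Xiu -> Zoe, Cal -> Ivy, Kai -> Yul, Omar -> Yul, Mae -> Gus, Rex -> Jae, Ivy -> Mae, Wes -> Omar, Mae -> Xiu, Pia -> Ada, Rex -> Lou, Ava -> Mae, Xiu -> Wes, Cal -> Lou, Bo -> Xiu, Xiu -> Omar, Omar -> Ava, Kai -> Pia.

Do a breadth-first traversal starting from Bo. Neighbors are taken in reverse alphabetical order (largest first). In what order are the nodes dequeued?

Bo → Xiu → Kai → Ivy → Ada → Zoe → Wes → Omar → Jae → Ava → Yul → Pia → Lou → Fay → Mae → Nia → Rex → Gus → Cal

Visit Bo; enqueue Xiu, Kai, Ivy, Ada → queue [Xiu, Kai, Ivy, Ada]
Visit Xiu; enqueue Zoe, Wes, Omar, Jae, Ava → queue [Kai, Ivy, Ada, Zoe, Wes, Omar, Jae, Ava]
Visit Kai; enqueue Yul, Pia, Lou, Fay → queue [Ivy, Ada, Zoe, Wes, Omar, Jae, Ava, Yul, Pia, Lou, Fay]
Visit Ivy; enqueue Mae → queue [Ada, Zoe, Wes, Omar, Jae, Ava, Yul, Pia, Lou, Fay, Mae]
Visit Ada → queue [Zoe, Wes, Omar, Jae, Ava, Yul, Pia, Lou, Fay, Mae]
Visit Zoe → queue [Wes, Omar, Jae, Ava, Yul, Pia, Lou, Fay, Mae]
Visit Wes → queue [Omar, Jae, Ava, Yul, Pia, Lou, Fay, Mae]
Visit Omar → queue [Jae, Ava, Yul, Pia, Lou, Fay, Mae]
Visit Jae → queue [Ava, Yul, Pia, Lou, Fay, Mae]
Visit Ava; enqueue Nia → queue [Yul, Pia, Lou, Fay, Mae, Nia]
Visit Yul; enqueue Rex → queue [Pia, Lou, Fay, Mae, Nia, Rex]
Visit Pia → queue [Lou, Fay, Mae, Nia, Rex]
Visit Lou; enqueue Gus → queue [Fay, Mae, Nia, Rex, Gus]
Visit Fay → queue [Mae, Nia, Rex, Gus]
Visit Mae; enqueue Cal → queue [Nia, Rex, Gus, Cal]
Visit Nia → queue [Rex, Gus, Cal]
Visit Rex → queue [Gus, Cal]
Visit Gus → queue [Cal]
Visit Cal → queue []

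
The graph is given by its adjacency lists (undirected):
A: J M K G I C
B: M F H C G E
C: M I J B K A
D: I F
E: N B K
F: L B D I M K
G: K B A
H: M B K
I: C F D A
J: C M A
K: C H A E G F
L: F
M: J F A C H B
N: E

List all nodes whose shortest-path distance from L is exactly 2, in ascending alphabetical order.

Level 0: L
Level 1: F
Level 2: B, D, I, K, M
Level 3: A, C, E, G, H, J
Level 4: N

B, D, I, K, M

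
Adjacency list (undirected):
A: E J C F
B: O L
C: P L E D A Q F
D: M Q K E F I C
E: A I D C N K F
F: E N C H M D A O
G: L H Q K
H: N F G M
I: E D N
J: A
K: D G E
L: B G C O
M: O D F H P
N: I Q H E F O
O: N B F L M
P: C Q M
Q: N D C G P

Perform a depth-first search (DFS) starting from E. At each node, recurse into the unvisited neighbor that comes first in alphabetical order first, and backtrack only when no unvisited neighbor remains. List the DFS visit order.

E → A → C → D → F → H → G → K → L → B → O → M → P → Q → N → I → J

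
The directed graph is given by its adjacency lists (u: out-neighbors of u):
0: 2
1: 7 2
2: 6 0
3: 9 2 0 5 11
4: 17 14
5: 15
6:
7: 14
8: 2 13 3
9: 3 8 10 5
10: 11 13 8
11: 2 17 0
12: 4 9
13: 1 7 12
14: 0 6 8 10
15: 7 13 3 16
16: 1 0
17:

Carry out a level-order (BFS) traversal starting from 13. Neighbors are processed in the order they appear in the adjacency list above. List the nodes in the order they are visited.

Visit 13; enqueue 1, 7, 12 → queue [1, 7, 12]
Visit 1; enqueue 2 → queue [7, 12, 2]
Visit 7; enqueue 14 → queue [12, 2, 14]
Visit 12; enqueue 4, 9 → queue [2, 14, 4, 9]
Visit 2; enqueue 6, 0 → queue [14, 4, 9, 6, 0]
Visit 14; enqueue 8, 10 → queue [4, 9, 6, 0, 8, 10]
Visit 4; enqueue 17 → queue [9, 6, 0, 8, 10, 17]
Visit 9; enqueue 3, 5 → queue [6, 0, 8, 10, 17, 3, 5]
Visit 6 → queue [0, 8, 10, 17, 3, 5]
Visit 0 → queue [8, 10, 17, 3, 5]
Visit 8 → queue [10, 17, 3, 5]
Visit 10; enqueue 11 → queue [17, 3, 5, 11]
Visit 17 → queue [3, 5, 11]
Visit 3 → queue [5, 11]
Visit 5; enqueue 15 → queue [11, 15]
Visit 11 → queue [15]
Visit 15; enqueue 16 → queue [16]
Visit 16 → queue []

13 1 7 12 2 14 4 9 6 0 8 10 17 3 5 11 15 16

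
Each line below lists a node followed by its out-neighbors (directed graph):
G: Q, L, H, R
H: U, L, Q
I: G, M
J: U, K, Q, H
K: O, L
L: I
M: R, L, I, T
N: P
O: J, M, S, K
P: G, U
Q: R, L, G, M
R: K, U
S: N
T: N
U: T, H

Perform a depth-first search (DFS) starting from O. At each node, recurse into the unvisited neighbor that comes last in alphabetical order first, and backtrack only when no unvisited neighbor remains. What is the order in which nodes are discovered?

O S N P U T H Q R K L I M G J

Visit O
O → S
S → N
N → P
P → U
U → T
U → H
H → Q
Q → R
R → K
K → L
L → I
I → M
I → G
O → J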